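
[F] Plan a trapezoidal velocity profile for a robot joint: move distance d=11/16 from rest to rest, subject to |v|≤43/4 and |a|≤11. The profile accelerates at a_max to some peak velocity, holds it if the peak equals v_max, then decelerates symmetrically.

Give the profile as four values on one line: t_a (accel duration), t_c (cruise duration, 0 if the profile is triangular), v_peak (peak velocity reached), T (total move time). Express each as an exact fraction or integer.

vₘ²/aₘ = (43/4)²/11 = 1849/176
11/16 < 1849/176 → triangular
v_peak = √(11/16·11) = √(121/16) = 11/4
t_a = (11/4)/11 = 1/4; t_c = 0
T = 2·1/4 = 1/2

t_a=1/4 t_c=0 v_peak=11/4 T=1/2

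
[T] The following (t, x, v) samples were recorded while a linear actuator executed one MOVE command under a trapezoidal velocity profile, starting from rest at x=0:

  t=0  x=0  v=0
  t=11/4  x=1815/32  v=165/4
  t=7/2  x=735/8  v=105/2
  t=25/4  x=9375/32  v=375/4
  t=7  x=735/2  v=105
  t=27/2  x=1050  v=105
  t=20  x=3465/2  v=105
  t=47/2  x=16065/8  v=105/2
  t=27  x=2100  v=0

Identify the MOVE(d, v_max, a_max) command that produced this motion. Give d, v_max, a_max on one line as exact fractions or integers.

d=2100 v_max=105 a_max=15

final state: t=27, x=2100, v=0 → d = 2100
a_max = (165/4−0)/(11/4−0) = 15
max v = 105 over t∈[7,20] → v_max = 105
check: 105·(7+13) = 2100 ✓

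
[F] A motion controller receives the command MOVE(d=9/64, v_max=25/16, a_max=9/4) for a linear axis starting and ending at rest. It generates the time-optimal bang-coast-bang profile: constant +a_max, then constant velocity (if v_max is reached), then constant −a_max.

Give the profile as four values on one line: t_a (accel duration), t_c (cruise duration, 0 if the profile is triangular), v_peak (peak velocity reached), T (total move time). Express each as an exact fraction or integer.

t_a=1/4 t_c=0 v_peak=9/16 T=1/2

vₘ²/aₘ = (25/16)²/(9/4) = 625/576
9/64 < 625/576 ⇒ no cruise
v_peak = √(9/64·9/4) = √(81/256) = 9/16
t_a = (9/16)/(9/4) = 1/4; t_c = 0
T = 2·1/4 = 1/2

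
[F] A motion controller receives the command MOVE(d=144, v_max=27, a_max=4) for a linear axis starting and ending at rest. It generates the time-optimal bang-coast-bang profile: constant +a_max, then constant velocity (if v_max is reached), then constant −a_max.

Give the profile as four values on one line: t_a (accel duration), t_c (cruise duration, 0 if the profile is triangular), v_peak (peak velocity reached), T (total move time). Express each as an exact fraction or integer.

t_a=6 t_c=0 v_peak=24 T=12

vₘ²/aₘ = 27²/4 = 729/4
144 < 729/4 ⇒ no cruise
v_peak = √(144·4) = √576 = 24
t_a = 24/4 = 6; t_c = 0
T = 2·6 = 12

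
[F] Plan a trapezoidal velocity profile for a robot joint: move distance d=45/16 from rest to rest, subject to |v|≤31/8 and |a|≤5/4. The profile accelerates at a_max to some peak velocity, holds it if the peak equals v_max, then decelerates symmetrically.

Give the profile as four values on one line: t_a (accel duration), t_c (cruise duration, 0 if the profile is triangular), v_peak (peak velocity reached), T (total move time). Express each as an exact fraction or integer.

vₘ²/aₘ = (31/8)²/(5/4) = 961/80
45/16 < 961/80 ⇒ no cruise
v_peak = √(45/16·5/4) = √(225/64) = 15/8
t_a = (15/8)/(5/4) = 3/2; t_c = 0
T = 2·3/2 = 3

t_a=3/2 t_c=0 v_peak=15/8 T=3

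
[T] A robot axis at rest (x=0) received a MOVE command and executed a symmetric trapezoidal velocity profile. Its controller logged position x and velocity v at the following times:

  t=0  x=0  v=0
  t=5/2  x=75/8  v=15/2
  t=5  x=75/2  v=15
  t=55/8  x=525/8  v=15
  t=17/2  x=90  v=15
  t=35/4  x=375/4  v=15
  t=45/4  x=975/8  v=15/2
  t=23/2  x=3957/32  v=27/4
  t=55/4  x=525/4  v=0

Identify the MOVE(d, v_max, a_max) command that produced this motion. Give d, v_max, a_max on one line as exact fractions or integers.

d=525/4 v_max=15 a_max=3

final state: t=55/4, x=525/4, v=0 → d = 525/4
a_max = (15/2−0)/(5/2−0) = 3
max v = 15 over t∈[5,35/4] → v_max = 15
check: 15·(5+15/4) = 525/4 ✓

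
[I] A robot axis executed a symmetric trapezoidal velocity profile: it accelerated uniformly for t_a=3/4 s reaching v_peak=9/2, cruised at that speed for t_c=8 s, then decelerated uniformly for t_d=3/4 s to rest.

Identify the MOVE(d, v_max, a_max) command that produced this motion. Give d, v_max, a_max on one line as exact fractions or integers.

a_max = (9/2)/(3/4) = 6
d_a = ½·9/2·3/4 = 27/16; d_c = 9/2·8 = 36
d = 2·27/16 + 36 = 315/8
t_c = 8 > 0 → v_max = v_peak = 9/2

d=315/8 v_max=9/2 a_max=6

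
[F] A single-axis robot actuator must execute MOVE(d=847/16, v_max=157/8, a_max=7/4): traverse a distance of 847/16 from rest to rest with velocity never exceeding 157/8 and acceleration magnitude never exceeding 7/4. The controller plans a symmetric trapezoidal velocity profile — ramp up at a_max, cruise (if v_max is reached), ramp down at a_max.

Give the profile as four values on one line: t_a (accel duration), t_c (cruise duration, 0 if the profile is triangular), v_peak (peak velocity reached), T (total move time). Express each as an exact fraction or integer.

(v_max)²/a_max = (157/8)²/(7/4) = 24649/112
847/16 < 24649/112 → triangular
v_peak = √(847/16·7/4) = √(5929/64) = 77/8
t_a = (77/8)/(7/4) = 11/2; t_c = 0
T = 2·11/2 = 11

t_a=11/2 t_c=0 v_peak=77/8 T=11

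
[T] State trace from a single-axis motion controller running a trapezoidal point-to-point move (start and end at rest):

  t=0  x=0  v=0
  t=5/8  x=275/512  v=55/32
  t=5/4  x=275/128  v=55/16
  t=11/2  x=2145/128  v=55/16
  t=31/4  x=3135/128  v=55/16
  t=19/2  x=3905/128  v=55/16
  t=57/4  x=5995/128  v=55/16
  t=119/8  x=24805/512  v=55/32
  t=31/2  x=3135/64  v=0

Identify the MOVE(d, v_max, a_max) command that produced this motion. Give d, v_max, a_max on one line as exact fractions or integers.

d=3135/64 v_max=55/16 a_max=11/4

final state: t=31/2, x=3135/64, v=0 → d = 3135/64
a_max = (55/32−0)/(5/8−0) = 11/4
max v = 55/16 over t∈[5/4,57/4] → v_max = 55/16
check: 55/16·(5/4+13) = 3135/64 ✓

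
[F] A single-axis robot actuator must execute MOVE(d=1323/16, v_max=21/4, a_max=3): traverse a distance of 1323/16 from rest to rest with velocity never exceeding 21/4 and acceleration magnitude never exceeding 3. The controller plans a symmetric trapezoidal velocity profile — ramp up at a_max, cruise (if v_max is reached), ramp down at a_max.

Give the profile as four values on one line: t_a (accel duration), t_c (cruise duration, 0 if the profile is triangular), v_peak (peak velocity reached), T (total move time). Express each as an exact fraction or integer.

(v_max)²/a_max = (21/4)²/3 = 147/16
1323/16 ≥ 147/16 → trapezoidal
t_a = (21/4)/3 = 7/4; v_peak = 21/4
d_cruise = 1323/16 − 147/16 = 147/2; t_c = (147/2)/(21/4) = 14
T = 2·7/4 + 14 = 35/2

t_a=7/4 t_c=14 v_peak=21/4 T=35/2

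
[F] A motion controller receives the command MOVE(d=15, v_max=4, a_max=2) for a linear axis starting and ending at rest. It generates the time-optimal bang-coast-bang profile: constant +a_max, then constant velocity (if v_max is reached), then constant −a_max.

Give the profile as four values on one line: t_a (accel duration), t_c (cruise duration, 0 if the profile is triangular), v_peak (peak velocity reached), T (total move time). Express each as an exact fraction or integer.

t_a=2 t_c=7/4 v_peak=4 T=23/4

(v_max)²/a_max = 4²/2 = 8
15 ≥ 8 so v_max reached
t_a = 4/2 = 2; v_peak = 4
d_cruise = 15 − 8 = 7; t_c = 7/4
T = 2·2 + 7/4 = 23/4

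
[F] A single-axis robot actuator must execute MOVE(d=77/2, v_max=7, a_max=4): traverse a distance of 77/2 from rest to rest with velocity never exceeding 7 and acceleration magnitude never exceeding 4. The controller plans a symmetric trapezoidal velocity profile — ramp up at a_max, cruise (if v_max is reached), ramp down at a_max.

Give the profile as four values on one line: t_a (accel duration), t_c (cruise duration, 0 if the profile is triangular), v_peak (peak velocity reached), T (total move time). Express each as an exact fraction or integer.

t_a=7/4 t_c=15/4 v_peak=7 T=29/4

(v_max)²/a_max = 7²/4 = 49/4
77/2 ≥ 49/4 so v_max reached
t_a = 7/4; v_peak = 7
d_cruise = 77/2 − 49/4 = 105/4; t_c = (105/4)/7 = 15/4
T = 2·7/4 + 15/4 = 29/4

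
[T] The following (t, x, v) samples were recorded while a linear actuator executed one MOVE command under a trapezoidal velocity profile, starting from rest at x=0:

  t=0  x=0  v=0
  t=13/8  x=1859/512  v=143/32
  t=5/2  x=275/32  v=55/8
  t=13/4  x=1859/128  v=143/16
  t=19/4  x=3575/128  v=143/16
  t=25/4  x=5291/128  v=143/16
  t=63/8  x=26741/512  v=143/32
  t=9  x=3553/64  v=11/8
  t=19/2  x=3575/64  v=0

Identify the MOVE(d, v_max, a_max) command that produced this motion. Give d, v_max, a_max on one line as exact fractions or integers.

final state: t=19/2, x=3575/64, v=0 → d = 3575/64
a_max = (143/32−0)/(13/8−0) = 11/4
max v = 143/16 over t∈[13/4,25/4] → v_max = 143/16
check: 143/16·(13/4+3) = 3575/64 ✓

d=3575/64 v_max=143/16 a_max=11/4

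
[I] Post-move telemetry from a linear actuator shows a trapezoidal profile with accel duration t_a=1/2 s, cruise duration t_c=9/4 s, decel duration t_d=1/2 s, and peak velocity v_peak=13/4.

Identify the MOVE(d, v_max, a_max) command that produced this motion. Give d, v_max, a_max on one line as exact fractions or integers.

d=143/16 v_max=13/4 a_max=13/2

a_max = (13/4)/(1/2) = 13/2
d_a = ½·13/4·1/2 = 13/16; d_c = 13/4·9/4 = 117/16
d = 2·13/16 + 117/16 = 143/16
t_c = 9/4 > 0 ⇒ limit active, v_max = 13/4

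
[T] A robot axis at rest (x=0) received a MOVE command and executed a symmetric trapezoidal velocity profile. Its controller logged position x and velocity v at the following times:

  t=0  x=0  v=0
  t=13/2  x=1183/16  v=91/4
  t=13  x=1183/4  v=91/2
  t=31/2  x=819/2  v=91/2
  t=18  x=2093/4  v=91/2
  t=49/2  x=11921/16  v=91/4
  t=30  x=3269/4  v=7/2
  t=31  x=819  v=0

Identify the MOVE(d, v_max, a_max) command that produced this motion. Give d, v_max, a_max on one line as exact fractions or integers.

d=819 v_max=91/2 a_max=7/2

final state: t=31, x=819, v=0 → d = 819
a_max = (91/4−0)/(13/2−0) = 7/2
max v = 91/2 over t∈[13,18] → v_max = 91/2
check: 91/2·(13+5) = 819 ✓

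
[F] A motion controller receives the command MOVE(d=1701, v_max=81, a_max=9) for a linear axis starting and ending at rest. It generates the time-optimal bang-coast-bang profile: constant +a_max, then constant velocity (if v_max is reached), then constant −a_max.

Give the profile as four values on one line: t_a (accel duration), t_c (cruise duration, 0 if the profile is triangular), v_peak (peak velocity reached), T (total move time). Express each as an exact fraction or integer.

t_a=9 t_c=12 v_peak=81 T=30

v_max²/a_max = 81²/9 = 729
1701 ≥ 729 → trapezoidal
t_a = 81/9 = 9; v_peak = 81
d_cruise = 1701 − 729 = 972; t_c = 972/81 = 12
T = 2·9 + 12 = 30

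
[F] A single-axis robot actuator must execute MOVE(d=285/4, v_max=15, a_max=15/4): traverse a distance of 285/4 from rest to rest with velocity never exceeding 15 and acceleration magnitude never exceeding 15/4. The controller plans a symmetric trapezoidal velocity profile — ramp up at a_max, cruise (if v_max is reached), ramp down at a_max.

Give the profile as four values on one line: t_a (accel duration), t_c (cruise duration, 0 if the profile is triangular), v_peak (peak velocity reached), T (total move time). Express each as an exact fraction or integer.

v_max²/a_max = 15²/(15/4) = 60
285/4 ≥ 60 so v_max reached
t_a = 15/(15/4) = 4; v_peak = 15
d_cruise = 285/4 − 60 = 45/4; t_c = (45/4)/15 = 3/4
T = 2·4 + 3/4 = 35/4

t_a=4 t_c=3/4 v_peak=15 T=35/4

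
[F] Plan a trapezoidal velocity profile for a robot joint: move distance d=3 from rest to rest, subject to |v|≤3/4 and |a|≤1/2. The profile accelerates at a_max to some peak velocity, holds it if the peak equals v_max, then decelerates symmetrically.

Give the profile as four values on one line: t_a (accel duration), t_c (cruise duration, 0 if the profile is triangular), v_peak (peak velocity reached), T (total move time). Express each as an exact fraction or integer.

t_a=3/2 t_c=5/2 v_peak=3/4 T=11/2

vₘ²/aₘ = (3/4)²/(1/2) = 9/8
3 ≥ 9/8 so v_max reached
t_a = (3/4)/(1/2) = 3/2; v_peak = 3/4
d_cruise = 3 − 9/8 = 15/8; t_c = (15/8)/(3/4) = 5/2
T = 2·3/2 + 5/2 = 11/2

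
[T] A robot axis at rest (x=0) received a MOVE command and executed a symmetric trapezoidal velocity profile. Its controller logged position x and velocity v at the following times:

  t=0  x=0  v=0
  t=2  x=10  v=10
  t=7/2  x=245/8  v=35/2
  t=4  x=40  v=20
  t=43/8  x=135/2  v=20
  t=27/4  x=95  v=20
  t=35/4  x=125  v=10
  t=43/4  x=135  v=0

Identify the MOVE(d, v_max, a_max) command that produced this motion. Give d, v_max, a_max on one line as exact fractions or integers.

d=135 v_max=20 a_max=5

final state: t=43/4, x=135, v=0 → d = 135
a_max = (10−0)/(2−0) = 5
max v = 20 over t∈[4,27/4] → v_max = 20
check: 20·(4+11/4) = 135 ✓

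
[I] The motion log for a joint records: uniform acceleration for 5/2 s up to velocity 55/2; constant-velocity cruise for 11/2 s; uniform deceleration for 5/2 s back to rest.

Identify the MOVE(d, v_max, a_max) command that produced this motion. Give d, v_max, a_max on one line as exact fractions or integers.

d=220 v_max=55/2 a_max=11

a_max = (55/2)/(5/2) = 11
d_a = ½·55/2·5/2 = 275/8; d_c = 55/2·11/2 = 605/4
d = 2·275/8 + 605/4 = 220
t_c = 11/2 > 0 so v_max = 55/2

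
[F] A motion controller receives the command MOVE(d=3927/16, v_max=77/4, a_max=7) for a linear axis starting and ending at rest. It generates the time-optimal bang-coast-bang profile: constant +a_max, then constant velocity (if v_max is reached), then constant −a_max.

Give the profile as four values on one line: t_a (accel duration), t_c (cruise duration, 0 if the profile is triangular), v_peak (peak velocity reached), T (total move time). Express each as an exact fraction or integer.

t_a=11/4 t_c=10 v_peak=77/4 T=31/2

v_max²/a_max = (77/4)²/7 = 847/16
3927/16 ≥ 847/16 ⇒ cruise phase
t_a = (77/4)/7 = 11/4; v_peak = 77/4
d_cruise = 3927/16 − 847/16 = 385/2; t_c = (385/2)/(77/4) = 10
T = 2·11/4 + 10 = 31/2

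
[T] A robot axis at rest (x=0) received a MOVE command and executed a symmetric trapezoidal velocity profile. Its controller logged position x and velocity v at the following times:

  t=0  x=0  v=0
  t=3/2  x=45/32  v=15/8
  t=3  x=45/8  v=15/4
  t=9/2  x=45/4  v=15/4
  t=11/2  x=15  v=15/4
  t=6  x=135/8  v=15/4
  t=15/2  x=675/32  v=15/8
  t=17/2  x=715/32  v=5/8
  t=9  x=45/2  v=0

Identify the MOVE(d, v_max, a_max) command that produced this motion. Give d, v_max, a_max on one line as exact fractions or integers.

d=45/2 v_max=15/4 a_max=5/4

final state: t=9, x=45/2, v=0 → d = 45/2
a_max = (15/8−0)/(3/2−0) = 5/4
max v = 15/4 over t∈[3,6] → v_max = 15/4
check: 15/4·(3+3) = 45/2 ✓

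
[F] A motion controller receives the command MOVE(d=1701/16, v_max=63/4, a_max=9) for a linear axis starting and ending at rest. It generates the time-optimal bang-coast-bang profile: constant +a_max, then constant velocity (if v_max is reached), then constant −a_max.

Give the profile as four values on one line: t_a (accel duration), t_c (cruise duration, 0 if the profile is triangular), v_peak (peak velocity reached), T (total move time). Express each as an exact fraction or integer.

t_a=7/4 t_c=5 v_peak=63/4 T=17/2

(v_max)²/a_max = (63/4)²/9 = 441/16
1701/16 ≥ 441/16 so v_max reached
t_a = (63/4)/9 = 7/4; v_peak = 63/4
d_cruise = 1701/16 − 441/16 = 315/4; t_c = (315/4)/(63/4) = 5
T = 2·7/4 + 5 = 17/2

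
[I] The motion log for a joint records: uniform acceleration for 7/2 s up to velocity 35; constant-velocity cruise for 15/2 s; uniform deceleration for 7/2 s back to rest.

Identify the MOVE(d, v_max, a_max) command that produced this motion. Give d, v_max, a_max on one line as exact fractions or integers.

d=385 v_max=35 a_max=10

a_max = 35/(7/2) = 10
d_a = ½·35·7/2 = 245/4; d_c = 35·15/2 = 525/2
d = 2·245/4 + 525/2 = 385
t_c = 15/2 > 0 ⇒ limit active, v_max = 35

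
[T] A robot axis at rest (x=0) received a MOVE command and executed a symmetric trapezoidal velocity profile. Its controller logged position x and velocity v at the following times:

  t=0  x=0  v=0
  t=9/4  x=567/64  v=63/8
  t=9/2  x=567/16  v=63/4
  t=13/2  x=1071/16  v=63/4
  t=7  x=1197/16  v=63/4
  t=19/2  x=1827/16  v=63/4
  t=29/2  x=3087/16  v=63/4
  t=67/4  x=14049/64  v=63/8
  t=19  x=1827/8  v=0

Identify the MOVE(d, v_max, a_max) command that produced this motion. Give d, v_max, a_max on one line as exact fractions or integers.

final state: t=19, x=1827/8, v=0 → d = 1827/8
a_max = (63/8−0)/(9/4−0) = 7/2
max v = 63/4 over t∈[9/2,29/2] → v_max = 63/4
check: 63/4·(9/2+10) = 1827/8 ✓

d=1827/8 v_max=63/4 a_max=7/2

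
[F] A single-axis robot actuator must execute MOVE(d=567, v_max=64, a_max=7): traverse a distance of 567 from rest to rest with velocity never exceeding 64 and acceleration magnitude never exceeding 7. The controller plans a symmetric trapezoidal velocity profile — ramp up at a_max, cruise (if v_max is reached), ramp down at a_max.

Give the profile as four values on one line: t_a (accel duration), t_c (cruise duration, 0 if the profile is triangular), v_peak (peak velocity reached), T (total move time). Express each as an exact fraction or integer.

t_a=9 t_c=0 v_peak=63 T=18

(v_max)²/a_max = 64²/7 = 4096/7
567 < 4096/7 so t_c = 0
v_peak = √(567·7) = √3969 = 63
t_a = 63/7 = 9; t_c = 0
T = 2·9 = 18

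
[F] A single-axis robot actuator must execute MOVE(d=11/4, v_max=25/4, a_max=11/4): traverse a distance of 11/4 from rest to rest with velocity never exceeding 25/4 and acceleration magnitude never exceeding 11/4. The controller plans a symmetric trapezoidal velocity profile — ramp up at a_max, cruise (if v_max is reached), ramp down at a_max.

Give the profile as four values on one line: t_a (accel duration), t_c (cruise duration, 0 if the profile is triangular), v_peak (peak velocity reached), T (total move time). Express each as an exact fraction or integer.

(v_max)²/a_max = (25/4)²/(11/4) = 625/44
11/4 < 625/44 so t_c = 0
v_peak = √(11/4·11/4) = √(121/16) = 11/4
t_a = (11/4)/(11/4) = 1; t_c = 0
T = 2·1 = 2

t_a=1 t_c=0 v_peak=11/4 T=2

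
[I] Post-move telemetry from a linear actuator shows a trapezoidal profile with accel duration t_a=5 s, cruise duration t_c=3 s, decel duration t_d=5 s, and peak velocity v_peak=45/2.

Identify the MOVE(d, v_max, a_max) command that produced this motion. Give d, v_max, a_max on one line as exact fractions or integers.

d=180 v_max=45/2 a_max=9/2

a_max = (45/2)/5 = 9/2
d_a = ½·45/2·5 = 225/4; d_c = 45/2·3 = 135/2
d = 2·225/4 + 135/2 = 180
t_c = 3 > 0 → v_max = v_peak = 45/2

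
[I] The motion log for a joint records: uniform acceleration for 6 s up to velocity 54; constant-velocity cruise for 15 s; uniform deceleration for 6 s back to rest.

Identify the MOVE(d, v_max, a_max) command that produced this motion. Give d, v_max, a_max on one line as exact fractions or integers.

d=1134 v_max=54 a_max=9

a_max = 54/6 = 9
d_a = ½·54·6 = 162; d_c = 54·15 = 810
d = 2·162 + 810 = 1134
t_c = 15 > 0 so v_max = 54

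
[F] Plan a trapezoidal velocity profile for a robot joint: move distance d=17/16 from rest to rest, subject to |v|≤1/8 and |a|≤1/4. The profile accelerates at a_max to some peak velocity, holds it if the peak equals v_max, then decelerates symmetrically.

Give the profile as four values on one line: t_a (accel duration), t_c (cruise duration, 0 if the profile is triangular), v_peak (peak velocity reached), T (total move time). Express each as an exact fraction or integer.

t_a=1/2 t_c=8 v_peak=1/8 T=9

v_max²/a_max = (1/8)²/(1/4) = 1/16
17/16 ≥ 1/16 so v_max reached
t_a = (1/8)/(1/4) = 1/2; v_peak = 1/8
d_cruise = 17/16 − 1/16 = 1; t_c = 1/(1/8) = 8
T = 2·1/2 + 8 = 9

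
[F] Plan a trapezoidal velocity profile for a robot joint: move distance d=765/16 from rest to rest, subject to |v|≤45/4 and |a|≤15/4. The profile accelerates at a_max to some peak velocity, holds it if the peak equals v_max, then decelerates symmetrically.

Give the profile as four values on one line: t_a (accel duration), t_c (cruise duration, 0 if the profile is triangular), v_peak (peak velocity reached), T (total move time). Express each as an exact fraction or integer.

t_a=3 t_c=5/4 v_peak=45/4 T=29/4

(v_max)²/a_max = (45/4)²/(15/4) = 135/4
765/16 ≥ 135/4 so v_max reached
t_a = (45/4)/(15/4) = 3; v_peak = 45/4
d_cruise = 765/16 − 135/4 = 225/16; t_c = (225/16)/(45/4) = 5/4
T = 2·3 + 5/4 = 29/4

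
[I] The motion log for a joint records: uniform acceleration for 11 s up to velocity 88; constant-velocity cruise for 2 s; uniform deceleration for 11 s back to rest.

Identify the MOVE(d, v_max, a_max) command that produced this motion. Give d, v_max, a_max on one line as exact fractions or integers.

d=1144 v_max=88 a_max=8

a_max = 88/11 = 8
d_a = ½·88·11 = 484; d_c = 88·2 = 176
d = 2·484 + 176 = 1144
t_c = 2 > 0 so v_max = 88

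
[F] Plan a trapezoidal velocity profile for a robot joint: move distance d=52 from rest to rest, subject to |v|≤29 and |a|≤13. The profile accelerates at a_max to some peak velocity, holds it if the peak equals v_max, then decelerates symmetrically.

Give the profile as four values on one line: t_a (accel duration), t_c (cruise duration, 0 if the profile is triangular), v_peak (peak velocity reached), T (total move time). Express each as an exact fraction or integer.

t_a=2 t_c=0 v_peak=26 T=4

(v_max)²/a_max = 29²/13 = 841/13
52 < 841/13 → triangular
v_peak = √(52·13) = √676 = 26
t_a = 26/13 = 2; t_c = 0
T = 2·2 = 4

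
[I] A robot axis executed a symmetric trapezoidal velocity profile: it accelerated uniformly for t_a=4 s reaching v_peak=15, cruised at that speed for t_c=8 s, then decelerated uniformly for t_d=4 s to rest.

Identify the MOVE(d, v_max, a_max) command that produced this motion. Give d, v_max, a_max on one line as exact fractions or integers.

d=180 v_max=15 a_max=15/4

a_max = 15/4
d_a = ½·15·4 = 30; d_c = 15·8 = 120
d = 2·30 + 120 = 180
t_c = 8 > 0 ⇒ limit active, v_max = 15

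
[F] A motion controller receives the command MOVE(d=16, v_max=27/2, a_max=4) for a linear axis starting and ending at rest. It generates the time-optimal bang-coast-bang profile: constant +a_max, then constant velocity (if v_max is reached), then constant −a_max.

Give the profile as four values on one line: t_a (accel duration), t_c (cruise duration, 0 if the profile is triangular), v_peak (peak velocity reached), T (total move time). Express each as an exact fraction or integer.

v_max²/a_max = (27/2)²/4 = 729/16
16 < 729/16 so t_c = 0
v_peak = √(16·4) = √64 = 8
t_a = 8/4 = 2; t_c = 0
T = 2·2 = 4

t_a=2 t_c=0 v_peak=8 T=4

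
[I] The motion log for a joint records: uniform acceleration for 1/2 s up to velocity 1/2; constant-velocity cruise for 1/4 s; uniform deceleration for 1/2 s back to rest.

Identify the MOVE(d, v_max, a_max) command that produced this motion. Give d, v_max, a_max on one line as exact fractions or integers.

d=3/8 v_max=1/2 a_max=1

a_max = (1/2)/(1/2) = 1
d_a = ½·1/2·1/2 = 1/8; d_c = 1/2·1/4 = 1/8
d = 2·1/8 + 1/8 = 3/8
t_c = 1/4 > 0 → v_max = v_peak = 1/2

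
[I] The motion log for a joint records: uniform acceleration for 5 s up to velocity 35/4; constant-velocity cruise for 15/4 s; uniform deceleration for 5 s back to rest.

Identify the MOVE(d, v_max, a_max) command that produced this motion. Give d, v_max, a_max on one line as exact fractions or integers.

a_max = (35/4)/5 = 7/4
d_a = ½·35/4·5 = 175/8; d_c = 35/4·15/4 = 525/16
d = 2·175/8 + 525/16 = 1225/16
t_c = 15/4 > 0 so v_max = 35/4

d=1225/16 v_max=35/4 a_max=7/4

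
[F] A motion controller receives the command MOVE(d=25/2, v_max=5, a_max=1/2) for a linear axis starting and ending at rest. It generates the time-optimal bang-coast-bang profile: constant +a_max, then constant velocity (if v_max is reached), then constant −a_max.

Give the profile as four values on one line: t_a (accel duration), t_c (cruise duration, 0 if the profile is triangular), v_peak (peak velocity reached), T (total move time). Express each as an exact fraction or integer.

t_a=5 t_c=0 v_peak=5/2 T=10

(v_max)²/a_max = 5²/(1/2) = 50
25/2 < 50 so t_c = 0
v_peak = √(25/2·1/2) = √(25/4) = 5/2
t_a = (5/2)/(1/2) = 5; t_c = 0
T = 2·5 = 10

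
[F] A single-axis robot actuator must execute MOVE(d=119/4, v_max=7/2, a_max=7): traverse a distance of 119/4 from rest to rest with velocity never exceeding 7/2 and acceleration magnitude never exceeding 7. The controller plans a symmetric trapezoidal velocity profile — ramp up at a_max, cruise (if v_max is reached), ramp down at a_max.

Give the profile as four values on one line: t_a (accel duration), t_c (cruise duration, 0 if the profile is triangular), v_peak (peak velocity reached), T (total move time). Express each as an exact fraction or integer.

t_a=1/2 t_c=8 v_peak=7/2 T=9

vₘ²/aₘ = (7/2)²/7 = 7/4
119/4 ≥ 7/4 so v_max reached
t_a = (7/2)/7 = 1/2; v_peak = 7/2
d_cruise = 119/4 − 7/4 = 28; t_c = 28/(7/2) = 8
T = 2·1/2 + 8 = 9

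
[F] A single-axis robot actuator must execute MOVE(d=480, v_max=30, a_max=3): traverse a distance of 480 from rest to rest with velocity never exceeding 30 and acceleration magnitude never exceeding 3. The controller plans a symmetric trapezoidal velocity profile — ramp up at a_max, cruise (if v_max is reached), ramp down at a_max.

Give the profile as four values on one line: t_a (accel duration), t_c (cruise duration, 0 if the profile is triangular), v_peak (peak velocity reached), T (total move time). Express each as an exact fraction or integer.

vₘ²/aₘ = 30²/3 = 300
480 ≥ 300 so v_max reached
t_a = 30/3 = 10; v_peak = 30
d_cruise = 480 − 300 = 180; t_c = 180/30 = 6
T = 2·10 + 6 = 26

t_a=10 t_c=6 v_peak=30 T=26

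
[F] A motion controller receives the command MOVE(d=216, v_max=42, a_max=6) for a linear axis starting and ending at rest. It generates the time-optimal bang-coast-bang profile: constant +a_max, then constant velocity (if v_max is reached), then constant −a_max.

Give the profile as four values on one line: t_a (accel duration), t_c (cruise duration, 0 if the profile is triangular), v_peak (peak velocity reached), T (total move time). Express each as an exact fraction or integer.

t_a=6 t_c=0 v_peak=36 T=12

v_max²/a_max = 42²/6 = 294
216 < 294 so t_c = 0
v_peak = √(216·6) = √1296 = 36
t_a = 36/6 = 6; t_c = 0
T = 2·6 = 12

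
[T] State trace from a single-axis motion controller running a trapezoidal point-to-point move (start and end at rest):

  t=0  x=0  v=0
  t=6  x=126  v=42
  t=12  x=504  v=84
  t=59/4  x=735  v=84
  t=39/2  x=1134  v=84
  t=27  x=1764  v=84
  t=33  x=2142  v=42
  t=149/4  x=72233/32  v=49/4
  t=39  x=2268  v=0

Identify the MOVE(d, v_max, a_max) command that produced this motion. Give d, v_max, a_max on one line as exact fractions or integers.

final state: t=39, x=2268, v=0 → d = 2268
a_max = (42−0)/(6−0) = 7
max v = 84 over t∈[12,27] → v_max = 84
check: 84·(12+15) = 2268 ✓

d=2268 v_max=84 a_max=7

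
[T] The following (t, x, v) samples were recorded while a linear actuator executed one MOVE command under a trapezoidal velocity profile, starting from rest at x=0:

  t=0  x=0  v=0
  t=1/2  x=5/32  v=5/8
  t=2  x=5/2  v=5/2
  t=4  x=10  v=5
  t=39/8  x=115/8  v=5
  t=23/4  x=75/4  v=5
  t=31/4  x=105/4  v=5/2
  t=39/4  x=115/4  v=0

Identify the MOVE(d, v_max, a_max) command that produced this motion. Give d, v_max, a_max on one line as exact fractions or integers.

d=115/4 v_max=5 a_max=5/4

final state: t=39/4, x=115/4, v=0 → d = 115/4
a_max = (5/8−0)/(1/2−0) = 5/4
max v = 5 over t∈[4,23/4] → v_max = 5
check: 5·(4+7/4) = 115/4 ✓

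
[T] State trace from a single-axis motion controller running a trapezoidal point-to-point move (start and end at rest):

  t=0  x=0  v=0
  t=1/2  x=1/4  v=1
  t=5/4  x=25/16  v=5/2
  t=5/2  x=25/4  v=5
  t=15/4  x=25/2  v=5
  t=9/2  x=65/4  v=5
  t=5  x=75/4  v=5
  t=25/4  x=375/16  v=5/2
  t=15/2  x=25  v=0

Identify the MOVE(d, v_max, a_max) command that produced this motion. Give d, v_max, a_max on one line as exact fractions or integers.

final state: t=15/2, x=25, v=0 → d = 25
a_max = (1−0)/(1/2−0) = 2
max v = 5 over t∈[5/2,5] → v_max = 5
check: 5·(5/2+5/2) = 25 ✓

d=25 v_max=5 a_max=2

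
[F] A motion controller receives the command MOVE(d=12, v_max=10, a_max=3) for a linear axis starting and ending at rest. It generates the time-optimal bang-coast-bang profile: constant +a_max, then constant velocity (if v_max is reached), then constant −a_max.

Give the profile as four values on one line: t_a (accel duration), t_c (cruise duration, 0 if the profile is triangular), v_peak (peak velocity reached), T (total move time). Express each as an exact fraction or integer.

v_max²/a_max = 10²/3 = 100/3
12 < 100/3 → triangular
v_peak = √(12·3) = √36 = 6
t_a = 6/3 = 2; t_c = 0
T = 2·2 = 4

t_a=2 t_c=0 v_peak=6 T=4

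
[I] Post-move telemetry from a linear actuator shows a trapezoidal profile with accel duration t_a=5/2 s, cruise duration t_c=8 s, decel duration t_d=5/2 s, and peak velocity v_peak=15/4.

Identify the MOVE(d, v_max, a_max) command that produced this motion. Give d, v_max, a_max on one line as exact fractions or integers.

a_max = (15/4)/(5/2) = 3/2
d_a = ½·15/4·5/2 = 75/16; d_c = 15/4·8 = 30
d = 2·75/16 + 30 = 315/8
t_c = 8 > 0 → v_max = v_peak = 15/4

d=315/8 v_max=15/4 a_max=3/2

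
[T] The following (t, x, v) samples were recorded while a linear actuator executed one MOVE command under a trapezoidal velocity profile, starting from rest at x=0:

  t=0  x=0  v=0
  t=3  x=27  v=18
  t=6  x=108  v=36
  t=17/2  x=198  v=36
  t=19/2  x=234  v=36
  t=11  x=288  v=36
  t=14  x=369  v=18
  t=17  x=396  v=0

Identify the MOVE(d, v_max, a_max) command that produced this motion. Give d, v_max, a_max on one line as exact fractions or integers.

final state: t=17, x=396, v=0 → d = 396
a_max = (18−0)/(3−0) = 6
max v = 36 over t∈[6,11] → v_max = 36
check: 36·(6+5) = 396 ✓

d=396 v_max=36 a_max=6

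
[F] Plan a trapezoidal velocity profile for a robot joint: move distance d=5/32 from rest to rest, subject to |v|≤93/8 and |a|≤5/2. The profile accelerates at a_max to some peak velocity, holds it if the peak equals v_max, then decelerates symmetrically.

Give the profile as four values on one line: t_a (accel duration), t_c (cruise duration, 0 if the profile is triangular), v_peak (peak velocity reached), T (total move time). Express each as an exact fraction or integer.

vₘ²/aₘ = (93/8)²/(5/2) = 8649/160
5/32 < 8649/160 ⇒ no cruise
v_peak = √(5/32·5/2) = √(25/64) = 5/8
t_a = (5/8)/(5/2) = 1/4; t_c = 0
T = 2·1/4 = 1/2

t_a=1/4 t_c=0 v_peak=5/8 T=1/2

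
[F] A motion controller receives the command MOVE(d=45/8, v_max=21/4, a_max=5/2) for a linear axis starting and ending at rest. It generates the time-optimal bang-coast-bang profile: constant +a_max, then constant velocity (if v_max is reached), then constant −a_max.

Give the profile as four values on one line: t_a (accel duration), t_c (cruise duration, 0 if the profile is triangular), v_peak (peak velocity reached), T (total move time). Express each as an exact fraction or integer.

v_max²/a_max = (21/4)²/(5/2) = 441/40
45/8 < 441/40 → triangular
v_peak = √(45/8·5/2) = √(225/16) = 15/4
t_a = (15/4)/(5/2) = 3/2; t_c = 0
T = 2·3/2 = 3

t_a=3/2 t_c=0 v_peak=15/4 T=3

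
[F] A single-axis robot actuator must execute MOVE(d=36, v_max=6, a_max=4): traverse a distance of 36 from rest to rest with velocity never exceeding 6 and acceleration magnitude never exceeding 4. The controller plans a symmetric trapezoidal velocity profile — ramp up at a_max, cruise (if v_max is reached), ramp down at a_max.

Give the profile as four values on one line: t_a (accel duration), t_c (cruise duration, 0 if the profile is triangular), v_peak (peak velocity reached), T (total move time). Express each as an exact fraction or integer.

t_a=3/2 t_c=9/2 v_peak=6 T=15/2

vₘ²/aₘ = 6²/4 = 9
36 ≥ 9 ⇒ cruise phase
t_a = 6/4 = 3/2; v_peak = 6
d_cruise = 36 − 9 = 27; t_c = 27/6 = 9/2
T = 2·3/2 + 9/2 = 15/2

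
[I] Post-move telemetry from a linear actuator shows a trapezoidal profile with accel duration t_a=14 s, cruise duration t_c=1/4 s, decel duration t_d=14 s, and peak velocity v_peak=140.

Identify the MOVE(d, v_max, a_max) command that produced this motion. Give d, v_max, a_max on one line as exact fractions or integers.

d=1995 v_max=140 a_max=10

a_max = 140/14 = 10
d_a = ½·140·14 = 980; d_c = 140·1/4 = 35
d = 2·980 + 35 = 1995
t_c = 1/4 > 0 → v_max = v_peak = 140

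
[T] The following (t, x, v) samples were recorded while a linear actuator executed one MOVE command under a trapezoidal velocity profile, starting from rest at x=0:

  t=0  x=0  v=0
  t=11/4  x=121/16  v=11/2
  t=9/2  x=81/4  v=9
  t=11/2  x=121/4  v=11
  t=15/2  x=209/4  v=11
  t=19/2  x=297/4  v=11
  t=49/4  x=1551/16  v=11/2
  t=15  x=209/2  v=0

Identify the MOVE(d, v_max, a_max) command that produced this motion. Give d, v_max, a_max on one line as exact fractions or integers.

d=209/2 v_max=11 a_max=2

final state: t=15, x=209/2, v=0 → d = 209/2
a_max = (11/2−0)/(11/4−0) = 2
max v = 11 over t∈[11/2,19/2] → v_max = 11
check: 11·(11/2+4) = 209/2 ✓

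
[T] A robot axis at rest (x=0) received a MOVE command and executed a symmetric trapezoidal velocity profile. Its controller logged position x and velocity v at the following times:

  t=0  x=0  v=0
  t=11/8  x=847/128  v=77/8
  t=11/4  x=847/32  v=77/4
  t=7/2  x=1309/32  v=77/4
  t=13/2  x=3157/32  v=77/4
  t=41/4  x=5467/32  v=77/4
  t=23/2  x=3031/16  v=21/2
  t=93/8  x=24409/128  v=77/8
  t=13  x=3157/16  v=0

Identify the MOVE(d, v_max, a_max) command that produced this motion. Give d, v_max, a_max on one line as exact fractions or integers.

final state: t=13, x=3157/16, v=0 → d = 3157/16
a_max = (77/8−0)/(11/8−0) = 7
max v = 77/4 over t∈[11/4,41/4] → v_max = 77/4
check: 77/4·(11/4+15/2) = 3157/16 ✓

d=3157/16 v_max=77/4 a_max=7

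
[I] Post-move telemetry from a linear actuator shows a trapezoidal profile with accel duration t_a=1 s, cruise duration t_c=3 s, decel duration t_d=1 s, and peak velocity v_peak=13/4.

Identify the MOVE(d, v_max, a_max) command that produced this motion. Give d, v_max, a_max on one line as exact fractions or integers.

d=13 v_max=13/4 a_max=13/4

a_max = (13/4)/1 = 13/4
d_a = ½·13/4·1 = 13/8; d_c = 13/4·3 = 39/4
d = 2·13/8 + 39/4 = 13
t_c = 3 > 0 → v_max = v_peak = 13/4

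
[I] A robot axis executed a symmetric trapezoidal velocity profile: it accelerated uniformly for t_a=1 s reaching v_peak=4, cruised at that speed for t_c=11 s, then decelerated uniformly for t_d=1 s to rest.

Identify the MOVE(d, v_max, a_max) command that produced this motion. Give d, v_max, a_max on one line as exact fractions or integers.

d=48 v_max=4 a_max=4

a_max = 4/1 = 4
d_a = ½·4·1 = 2; d_c = 4·11 = 44
d = 2·2 + 44 = 48
t_c = 11 > 0 ⇒ limit active, v_max = 4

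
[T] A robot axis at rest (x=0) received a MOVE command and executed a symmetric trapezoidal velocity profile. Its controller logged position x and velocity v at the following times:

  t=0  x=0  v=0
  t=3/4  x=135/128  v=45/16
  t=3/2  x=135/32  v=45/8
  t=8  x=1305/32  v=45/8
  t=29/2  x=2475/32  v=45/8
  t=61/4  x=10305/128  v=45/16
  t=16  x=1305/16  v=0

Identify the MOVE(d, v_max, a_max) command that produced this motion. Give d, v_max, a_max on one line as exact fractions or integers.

d=1305/16 v_max=45/8 a_max=15/4

final state: t=16, x=1305/16, v=0 → d = 1305/16
a_max = (45/16−0)/(3/4−0) = 15/4
max v = 45/8 over t∈[3/2,29/2] → v_max = 45/8
check: 45/8·(3/2+13) = 1305/16 ✓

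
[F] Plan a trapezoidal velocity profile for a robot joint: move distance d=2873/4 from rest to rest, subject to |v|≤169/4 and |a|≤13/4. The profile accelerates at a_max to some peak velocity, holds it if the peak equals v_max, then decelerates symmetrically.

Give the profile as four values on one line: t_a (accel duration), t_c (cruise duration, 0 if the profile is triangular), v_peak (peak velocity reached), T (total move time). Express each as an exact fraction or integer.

t_a=13 t_c=4 v_peak=169/4 T=30

(v_max)²/a_max = (169/4)²/(13/4) = 2197/4
2873/4 ≥ 2197/4 so v_max reached
t_a = (169/4)/(13/4) = 13; v_peak = 169/4
d_cruise = 2873/4 − 2197/4 = 169; t_c = 169/(169/4) = 4
T = 2·13 + 4 = 30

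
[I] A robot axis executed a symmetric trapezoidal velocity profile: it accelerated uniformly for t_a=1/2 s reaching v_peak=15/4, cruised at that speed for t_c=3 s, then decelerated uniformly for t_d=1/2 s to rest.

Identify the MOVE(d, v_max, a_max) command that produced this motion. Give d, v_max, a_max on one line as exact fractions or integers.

d=105/8 v_max=15/4 a_max=15/2

a_max = (15/4)/(1/2) = 15/2
d_a = ½·15/4·1/2 = 15/16; d_c = 15/4·3 = 45/4
d = 2·15/16 + 45/4 = 105/8
t_c = 3 > 0 → v_max = v_peak = 15/4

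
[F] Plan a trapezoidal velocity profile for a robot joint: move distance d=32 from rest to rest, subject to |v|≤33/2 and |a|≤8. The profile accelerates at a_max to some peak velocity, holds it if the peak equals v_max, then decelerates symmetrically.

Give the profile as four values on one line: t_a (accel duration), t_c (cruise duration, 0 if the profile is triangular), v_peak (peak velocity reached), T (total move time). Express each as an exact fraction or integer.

t_a=2 t_c=0 v_peak=16 T=4

(v_max)²/a_max = (33/2)²/8 = 1089/32
32 < 1089/32 ⇒ no cruise
v_peak = √(32·8) = √256 = 16
t_a = 16/8 = 2; t_c = 0
T = 2·2 = 4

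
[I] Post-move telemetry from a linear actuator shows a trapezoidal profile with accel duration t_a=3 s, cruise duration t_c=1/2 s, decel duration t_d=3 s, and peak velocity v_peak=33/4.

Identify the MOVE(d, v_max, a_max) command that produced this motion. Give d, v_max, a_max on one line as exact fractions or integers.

a_max = (33/4)/3 = 11/4
d_a = ½·33/4·3 = 99/8; d_c = 33/4·1/2 = 33/8
d = 2·99/8 + 33/8 = 231/8
t_c = 1/2 > 0 ⇒ limit active, v_max = 33/4

d=231/8 v_max=33/4 a_max=11/4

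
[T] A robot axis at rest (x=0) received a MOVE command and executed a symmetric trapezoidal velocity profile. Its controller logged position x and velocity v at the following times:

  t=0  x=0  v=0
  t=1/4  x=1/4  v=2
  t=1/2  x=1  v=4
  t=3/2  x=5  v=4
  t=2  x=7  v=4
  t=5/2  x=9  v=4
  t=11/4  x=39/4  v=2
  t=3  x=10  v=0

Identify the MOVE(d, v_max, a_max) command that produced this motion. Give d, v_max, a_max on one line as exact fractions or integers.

final state: t=3, x=10, v=0 → d = 10
a_max = (2−0)/(1/4−0) = 8
max v = 4 over t∈[1/2,5/2] → v_max = 4
check: 4·(1/2+2) = 10 ✓

d=10 v_max=4 a_max=8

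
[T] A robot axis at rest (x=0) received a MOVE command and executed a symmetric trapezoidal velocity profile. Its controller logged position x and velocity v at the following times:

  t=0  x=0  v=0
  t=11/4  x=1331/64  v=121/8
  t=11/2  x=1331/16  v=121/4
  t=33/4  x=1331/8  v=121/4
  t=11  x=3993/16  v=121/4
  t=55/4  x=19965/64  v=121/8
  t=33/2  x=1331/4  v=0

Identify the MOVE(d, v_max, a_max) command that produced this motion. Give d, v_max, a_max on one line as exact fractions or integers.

d=1331/4 v_max=121/4 a_max=11/2

final state: t=33/2, x=1331/4, v=0 → d = 1331/4
a_max = (121/8−0)/(11/4−0) = 11/2
max v = 121/4 over t∈[11/2,11] → v_max = 121/4
check: 121/4·(11/2+11/2) = 1331/4 ✓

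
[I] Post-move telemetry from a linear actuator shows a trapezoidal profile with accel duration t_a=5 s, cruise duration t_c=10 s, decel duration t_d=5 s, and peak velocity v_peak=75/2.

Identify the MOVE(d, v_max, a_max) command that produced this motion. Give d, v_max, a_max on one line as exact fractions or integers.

d=1125/2 v_max=75/2 a_max=15/2

a_max = (75/2)/5 = 15/2
d_a = ½·75/2·5 = 375/4; d_c = 75/2·10 = 375
d = 2·375/4 + 375 = 1125/2
t_c = 10 > 0 → v_max = v_peak = 75/2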